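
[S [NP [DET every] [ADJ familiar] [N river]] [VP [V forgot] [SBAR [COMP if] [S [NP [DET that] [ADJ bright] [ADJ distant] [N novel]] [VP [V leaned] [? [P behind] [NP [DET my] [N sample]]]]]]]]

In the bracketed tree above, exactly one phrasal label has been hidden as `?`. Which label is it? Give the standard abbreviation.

A constituent whose immediate children are P 'behind', NP is a prepositional phrase: PP.

PP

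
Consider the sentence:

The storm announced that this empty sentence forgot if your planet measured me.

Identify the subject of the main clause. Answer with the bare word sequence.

the storm

"the storm" is the NP that combines with the VP headed by "announced" to form the main clause — the subject.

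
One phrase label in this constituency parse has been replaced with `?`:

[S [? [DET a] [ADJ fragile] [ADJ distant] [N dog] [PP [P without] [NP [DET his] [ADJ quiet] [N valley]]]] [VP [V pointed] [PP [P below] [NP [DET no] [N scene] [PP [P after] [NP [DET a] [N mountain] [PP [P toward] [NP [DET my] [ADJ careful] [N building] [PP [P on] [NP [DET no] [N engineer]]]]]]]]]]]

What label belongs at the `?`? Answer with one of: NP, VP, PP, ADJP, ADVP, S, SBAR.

NP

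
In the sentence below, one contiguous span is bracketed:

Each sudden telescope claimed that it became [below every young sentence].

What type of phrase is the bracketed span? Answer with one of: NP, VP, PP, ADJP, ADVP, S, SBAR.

PP

The bracketed span "below every young sentence" is headed by "below", making it a prepositional phrase (PP).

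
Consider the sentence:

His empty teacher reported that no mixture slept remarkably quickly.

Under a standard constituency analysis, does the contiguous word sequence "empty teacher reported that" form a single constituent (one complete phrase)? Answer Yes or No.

No

The smallest constituent containing the whole sequence is the clause [S his empty teacher reported that no mixture slept remarkably quickly], but the sequence is only part of it — it straddles the boundary between noun phrase "his empty teacher" and verb phrase "reported that no mixture slept remarkably quickly".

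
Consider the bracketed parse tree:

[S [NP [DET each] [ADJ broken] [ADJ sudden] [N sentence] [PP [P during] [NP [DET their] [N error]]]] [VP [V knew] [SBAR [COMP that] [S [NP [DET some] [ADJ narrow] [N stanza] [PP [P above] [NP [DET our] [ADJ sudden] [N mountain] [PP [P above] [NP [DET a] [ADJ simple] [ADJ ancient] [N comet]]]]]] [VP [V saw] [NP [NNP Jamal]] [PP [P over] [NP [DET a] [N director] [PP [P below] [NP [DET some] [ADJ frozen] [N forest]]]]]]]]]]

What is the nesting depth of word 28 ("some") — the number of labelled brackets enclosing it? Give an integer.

10

Counting open brackets not yet closed at "some": [S [VP [SBAR [S [VP [PP [NP [PP [NP [DET = 10.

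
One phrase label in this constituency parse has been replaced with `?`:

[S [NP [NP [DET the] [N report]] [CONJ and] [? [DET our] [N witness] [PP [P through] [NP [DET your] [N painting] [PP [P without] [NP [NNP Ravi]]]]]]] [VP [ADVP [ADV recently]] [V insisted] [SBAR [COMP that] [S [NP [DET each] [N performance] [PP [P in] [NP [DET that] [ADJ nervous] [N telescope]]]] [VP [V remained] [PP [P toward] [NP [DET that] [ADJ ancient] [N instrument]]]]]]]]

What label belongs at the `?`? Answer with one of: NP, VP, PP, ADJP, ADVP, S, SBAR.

NP

Looking at what the `?` directly dominates — DET 'our', N 'witness', PP — this is a noun phrase (NP).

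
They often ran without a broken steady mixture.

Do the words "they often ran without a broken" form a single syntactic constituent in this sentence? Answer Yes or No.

No

The sequence begins inside the noun phrase "they" and ends inside the verb phrase "often ran without a broken steady mixture"; it crosses a phrase boundary, so no single node in the tree spans exactly those words.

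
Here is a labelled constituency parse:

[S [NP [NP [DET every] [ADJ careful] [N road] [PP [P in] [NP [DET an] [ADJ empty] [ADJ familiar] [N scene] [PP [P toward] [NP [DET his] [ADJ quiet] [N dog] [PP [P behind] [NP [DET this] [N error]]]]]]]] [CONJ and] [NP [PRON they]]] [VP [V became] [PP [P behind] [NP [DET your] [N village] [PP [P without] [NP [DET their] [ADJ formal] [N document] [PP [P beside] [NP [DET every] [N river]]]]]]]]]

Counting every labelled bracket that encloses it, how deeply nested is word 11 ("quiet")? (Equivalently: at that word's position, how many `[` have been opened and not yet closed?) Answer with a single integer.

8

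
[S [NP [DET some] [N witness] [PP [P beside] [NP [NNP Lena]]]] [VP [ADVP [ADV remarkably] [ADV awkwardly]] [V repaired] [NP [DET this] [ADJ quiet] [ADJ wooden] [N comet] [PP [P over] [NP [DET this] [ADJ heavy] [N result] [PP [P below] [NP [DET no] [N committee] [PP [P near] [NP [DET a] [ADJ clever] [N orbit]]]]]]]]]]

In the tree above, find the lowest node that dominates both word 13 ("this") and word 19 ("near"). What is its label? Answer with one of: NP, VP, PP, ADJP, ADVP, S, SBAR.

Both words fall inside [NP this heavy result below no committee near a clever orbit] (words 13–22), and no smaller constituent contains them both. Label: NP.

NP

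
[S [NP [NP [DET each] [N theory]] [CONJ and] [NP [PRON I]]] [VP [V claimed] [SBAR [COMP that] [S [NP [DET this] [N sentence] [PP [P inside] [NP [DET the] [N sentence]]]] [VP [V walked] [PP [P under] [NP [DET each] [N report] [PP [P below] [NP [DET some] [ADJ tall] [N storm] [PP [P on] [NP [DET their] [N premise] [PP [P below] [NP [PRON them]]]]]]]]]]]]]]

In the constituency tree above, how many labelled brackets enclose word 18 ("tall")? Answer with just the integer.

10

The word sits inside ADJ, which is inside NP, inside PP, inside NP, inside PP, inside VP, inside S, inside SBAR, inside VP, inside S — 10 brackets in all.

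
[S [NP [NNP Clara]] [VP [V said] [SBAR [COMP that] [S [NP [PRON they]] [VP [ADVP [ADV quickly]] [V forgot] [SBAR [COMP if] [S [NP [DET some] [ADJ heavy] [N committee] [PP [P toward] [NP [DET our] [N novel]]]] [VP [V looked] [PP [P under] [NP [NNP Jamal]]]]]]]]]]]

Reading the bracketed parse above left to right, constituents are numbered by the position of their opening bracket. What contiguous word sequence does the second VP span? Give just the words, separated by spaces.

quickly forgot if some heavy committee toward our novel looked under Jamal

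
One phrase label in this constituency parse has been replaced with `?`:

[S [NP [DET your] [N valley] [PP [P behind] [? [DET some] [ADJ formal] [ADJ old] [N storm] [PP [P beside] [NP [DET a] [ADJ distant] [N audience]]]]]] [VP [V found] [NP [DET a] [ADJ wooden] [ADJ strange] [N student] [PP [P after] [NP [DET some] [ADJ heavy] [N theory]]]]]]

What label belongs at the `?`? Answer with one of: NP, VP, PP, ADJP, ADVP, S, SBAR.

The `?` node immediately contains: DET 'some', ADJ 'formal', ADJ 'old', N 'storm', PP. That is the internal structure of a noun phrase, so the label is NP.

NP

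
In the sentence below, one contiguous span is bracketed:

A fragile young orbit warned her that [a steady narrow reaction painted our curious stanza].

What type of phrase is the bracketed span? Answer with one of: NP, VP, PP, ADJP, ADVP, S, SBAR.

The bracketed span "a steady narrow reaction painted our curious stanza" is headed by "painted", making it a clause (S).

S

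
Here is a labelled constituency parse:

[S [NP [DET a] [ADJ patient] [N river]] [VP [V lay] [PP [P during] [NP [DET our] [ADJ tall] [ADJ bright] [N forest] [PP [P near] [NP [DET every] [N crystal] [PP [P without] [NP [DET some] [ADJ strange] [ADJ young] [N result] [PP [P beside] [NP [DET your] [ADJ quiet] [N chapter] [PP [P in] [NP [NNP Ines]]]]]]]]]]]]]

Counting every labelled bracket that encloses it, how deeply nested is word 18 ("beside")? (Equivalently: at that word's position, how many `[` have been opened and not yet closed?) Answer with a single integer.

10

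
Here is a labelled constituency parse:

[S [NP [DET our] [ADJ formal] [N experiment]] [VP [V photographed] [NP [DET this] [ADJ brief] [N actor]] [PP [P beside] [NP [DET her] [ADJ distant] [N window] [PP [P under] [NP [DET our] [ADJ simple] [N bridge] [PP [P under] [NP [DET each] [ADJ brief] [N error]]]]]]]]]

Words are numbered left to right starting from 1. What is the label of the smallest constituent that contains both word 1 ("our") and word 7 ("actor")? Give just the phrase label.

S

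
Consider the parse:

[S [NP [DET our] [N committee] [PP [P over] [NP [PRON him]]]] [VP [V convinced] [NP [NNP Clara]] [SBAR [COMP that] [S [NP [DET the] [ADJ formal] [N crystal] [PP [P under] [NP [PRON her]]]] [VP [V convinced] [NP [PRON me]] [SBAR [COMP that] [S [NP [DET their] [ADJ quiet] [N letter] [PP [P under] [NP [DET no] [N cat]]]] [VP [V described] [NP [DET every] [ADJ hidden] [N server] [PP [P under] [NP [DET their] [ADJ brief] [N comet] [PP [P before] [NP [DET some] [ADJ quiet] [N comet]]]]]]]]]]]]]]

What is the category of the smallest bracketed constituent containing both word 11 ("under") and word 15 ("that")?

S

Word 11 lies under S → VP → SBAR → S → NP → PP → P; word 15 lies under S → VP → SBAR → S → VP → SBAR → COMP. The lowest shared node is the S.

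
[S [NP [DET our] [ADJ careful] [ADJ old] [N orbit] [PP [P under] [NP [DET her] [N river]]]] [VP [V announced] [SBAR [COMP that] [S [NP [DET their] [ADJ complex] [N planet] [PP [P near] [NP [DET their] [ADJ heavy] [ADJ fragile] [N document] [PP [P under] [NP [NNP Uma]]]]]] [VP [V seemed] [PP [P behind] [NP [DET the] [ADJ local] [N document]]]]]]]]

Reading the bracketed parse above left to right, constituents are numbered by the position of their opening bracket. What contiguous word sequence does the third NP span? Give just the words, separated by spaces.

their complex planet near their heavy fragile document under Uma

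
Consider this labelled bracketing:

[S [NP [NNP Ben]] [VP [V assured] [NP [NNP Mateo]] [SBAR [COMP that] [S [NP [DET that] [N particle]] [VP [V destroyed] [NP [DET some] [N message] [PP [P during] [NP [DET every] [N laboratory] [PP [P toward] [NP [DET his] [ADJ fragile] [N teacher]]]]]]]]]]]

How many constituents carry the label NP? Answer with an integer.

Listing each NP by its span: [NP Ben]; [NP Mateo]; [NP that particle]; [NP some message during every laboratory toward his fragile teacher]; [NP every laboratory toward his fragile teacher]; [NP his fragile teacher] — that makes 6.

6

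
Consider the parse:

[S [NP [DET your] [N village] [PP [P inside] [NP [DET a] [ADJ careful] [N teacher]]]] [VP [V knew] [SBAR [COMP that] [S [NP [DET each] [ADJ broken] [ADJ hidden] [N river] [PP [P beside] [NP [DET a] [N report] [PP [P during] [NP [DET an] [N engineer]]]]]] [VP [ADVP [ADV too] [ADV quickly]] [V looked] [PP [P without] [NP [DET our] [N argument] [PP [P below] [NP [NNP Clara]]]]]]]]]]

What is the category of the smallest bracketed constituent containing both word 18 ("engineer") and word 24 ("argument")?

S

Word 18 lies under S → VP → SBAR → S → NP → PP → NP → PP → NP → N; word 24 lies under S → VP → SBAR → S → VP → PP → NP → N. The lowest shared node is the S.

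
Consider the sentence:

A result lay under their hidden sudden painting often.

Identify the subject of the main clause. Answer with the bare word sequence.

In the main clause the verb is "lay"; the NP preceding it, "a result", is the subject.

a result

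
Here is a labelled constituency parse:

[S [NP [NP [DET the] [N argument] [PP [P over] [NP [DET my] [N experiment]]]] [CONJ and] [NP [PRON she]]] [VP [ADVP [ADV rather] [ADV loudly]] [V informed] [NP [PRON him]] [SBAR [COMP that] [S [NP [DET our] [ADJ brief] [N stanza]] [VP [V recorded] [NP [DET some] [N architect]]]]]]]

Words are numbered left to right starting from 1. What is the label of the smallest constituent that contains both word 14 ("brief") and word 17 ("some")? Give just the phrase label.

S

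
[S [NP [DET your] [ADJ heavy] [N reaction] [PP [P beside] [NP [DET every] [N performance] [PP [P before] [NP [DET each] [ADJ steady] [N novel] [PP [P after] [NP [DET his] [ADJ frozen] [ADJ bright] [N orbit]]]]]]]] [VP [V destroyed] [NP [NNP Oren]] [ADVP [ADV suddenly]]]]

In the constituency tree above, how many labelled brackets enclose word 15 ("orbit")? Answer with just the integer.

Counting open brackets not yet closed at "orbit": [S [NP [PP [NP [PP [NP [PP [NP [N = 9.

9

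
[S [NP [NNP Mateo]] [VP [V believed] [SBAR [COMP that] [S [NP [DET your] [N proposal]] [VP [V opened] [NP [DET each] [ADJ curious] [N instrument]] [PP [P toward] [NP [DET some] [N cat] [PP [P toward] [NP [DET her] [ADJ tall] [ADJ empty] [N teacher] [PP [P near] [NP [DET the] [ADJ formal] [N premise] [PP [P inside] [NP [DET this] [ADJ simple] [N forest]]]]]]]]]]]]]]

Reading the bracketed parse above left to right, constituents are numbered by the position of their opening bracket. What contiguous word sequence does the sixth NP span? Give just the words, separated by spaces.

The NP opening brackets appear, in order, over: "Mateo"; "your proposal"; "each curious instrument"; "some cat toward her tall empty teacher near the formal premise inside this simple forest"; "her tall empty teacher near the formal premise inside this simple forest"; "the formal premise inside this simple forest"; "this simple forest". The sixth one spans "the formal premise inside this simple forest".

the formal premise inside this simple forest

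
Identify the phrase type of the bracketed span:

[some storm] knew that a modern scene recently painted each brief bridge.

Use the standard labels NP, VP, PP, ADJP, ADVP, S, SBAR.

NP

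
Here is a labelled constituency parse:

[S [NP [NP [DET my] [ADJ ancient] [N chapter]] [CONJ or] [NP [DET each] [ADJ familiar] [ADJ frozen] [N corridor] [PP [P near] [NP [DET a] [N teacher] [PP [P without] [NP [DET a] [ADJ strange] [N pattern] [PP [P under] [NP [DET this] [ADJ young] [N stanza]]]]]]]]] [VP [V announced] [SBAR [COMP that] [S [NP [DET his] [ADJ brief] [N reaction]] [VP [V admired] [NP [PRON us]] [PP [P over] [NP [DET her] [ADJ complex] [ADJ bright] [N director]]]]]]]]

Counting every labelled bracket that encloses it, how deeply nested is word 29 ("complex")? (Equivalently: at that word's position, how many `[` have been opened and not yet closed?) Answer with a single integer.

8

The word sits inside ADJ, which is inside NP, inside PP, inside VP, inside S, inside SBAR, inside VP, inside S — 8 brackets in all.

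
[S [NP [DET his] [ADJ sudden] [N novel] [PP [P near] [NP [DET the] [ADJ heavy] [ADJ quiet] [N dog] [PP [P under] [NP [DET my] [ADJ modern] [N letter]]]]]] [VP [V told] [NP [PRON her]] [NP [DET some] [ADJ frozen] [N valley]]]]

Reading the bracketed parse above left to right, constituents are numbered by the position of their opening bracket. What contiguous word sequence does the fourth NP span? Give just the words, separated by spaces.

her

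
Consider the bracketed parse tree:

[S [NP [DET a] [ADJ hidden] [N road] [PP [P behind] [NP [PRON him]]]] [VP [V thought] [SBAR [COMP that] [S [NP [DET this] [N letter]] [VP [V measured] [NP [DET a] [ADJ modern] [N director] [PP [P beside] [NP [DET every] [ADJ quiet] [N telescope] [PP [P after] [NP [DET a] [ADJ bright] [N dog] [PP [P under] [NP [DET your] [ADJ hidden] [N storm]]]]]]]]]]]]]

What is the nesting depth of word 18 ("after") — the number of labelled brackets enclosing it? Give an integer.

Path from the root down to the word: S → VP → SBAR → S → VP → NP → PP → NP → PP → P. That is 10 enclosing brackets.

10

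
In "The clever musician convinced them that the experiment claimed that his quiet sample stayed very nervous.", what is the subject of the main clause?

The subject of the main clause is the NP immediately before the verb "convinced": "the clever musician".

the clever musician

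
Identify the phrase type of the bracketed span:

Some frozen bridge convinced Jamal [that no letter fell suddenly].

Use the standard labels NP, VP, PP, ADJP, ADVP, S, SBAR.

The bracketed span "that no letter fell suddenly" is headed by "that", making it a subordinate clause (SBAR).

SBAR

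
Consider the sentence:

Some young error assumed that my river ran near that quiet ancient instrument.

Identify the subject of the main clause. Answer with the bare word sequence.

some young error

In the main clause the verb is "assumed"; the NP preceding it, "some young error", is the subject.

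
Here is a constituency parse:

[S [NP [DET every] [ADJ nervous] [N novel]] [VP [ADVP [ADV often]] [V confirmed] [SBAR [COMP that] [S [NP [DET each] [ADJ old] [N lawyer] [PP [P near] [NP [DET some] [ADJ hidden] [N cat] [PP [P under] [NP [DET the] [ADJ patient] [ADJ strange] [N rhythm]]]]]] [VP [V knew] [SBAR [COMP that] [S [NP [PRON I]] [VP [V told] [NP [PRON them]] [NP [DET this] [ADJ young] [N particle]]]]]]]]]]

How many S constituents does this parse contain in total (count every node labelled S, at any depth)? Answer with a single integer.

3

Listing each S by its span: [S every nervous novel often confirmed that each old lawyer near some hidden cat under the patient strange rhythm knew that I told them this young particle]; [S each old lawyer near some hidden cat under the patient strange rhythm knew that I told them this young particle]; [S I told them this young particle] — that makes 3.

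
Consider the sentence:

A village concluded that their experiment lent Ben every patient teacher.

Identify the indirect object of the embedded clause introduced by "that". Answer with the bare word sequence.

Ben

"lent" heads the VP of the embedded clause introduced by "that", and "Ben" is its indirect object.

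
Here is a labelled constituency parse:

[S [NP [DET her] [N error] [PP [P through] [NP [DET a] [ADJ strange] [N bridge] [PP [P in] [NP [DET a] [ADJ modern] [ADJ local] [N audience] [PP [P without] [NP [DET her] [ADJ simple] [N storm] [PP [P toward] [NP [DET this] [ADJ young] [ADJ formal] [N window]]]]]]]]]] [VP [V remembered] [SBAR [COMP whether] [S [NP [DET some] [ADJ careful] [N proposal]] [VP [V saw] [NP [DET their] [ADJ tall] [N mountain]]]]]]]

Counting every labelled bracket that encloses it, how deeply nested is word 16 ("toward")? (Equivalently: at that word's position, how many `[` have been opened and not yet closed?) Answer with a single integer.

10

Counting open brackets not yet closed at "toward": [S [NP [PP [NP [PP [NP [PP [NP [PP [P = 10.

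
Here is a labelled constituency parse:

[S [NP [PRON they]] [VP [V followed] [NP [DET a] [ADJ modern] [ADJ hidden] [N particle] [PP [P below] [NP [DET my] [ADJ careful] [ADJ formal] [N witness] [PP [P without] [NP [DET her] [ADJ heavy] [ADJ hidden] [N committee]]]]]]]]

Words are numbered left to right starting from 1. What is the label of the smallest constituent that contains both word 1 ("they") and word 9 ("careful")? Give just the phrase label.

S

Word 1 lies under S → NP → PRON; word 9 lies under S → VP → NP → PP → NP → ADJ. The lowest shared node is the S.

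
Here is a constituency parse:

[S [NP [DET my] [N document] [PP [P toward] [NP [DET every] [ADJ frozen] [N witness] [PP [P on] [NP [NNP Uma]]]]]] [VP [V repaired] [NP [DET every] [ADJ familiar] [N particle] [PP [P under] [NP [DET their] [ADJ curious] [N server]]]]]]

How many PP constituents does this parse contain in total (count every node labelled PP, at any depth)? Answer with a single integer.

3

Scanning left to right, an opening `[PP` appears at word positions 3, 7, 13 — 3 in total.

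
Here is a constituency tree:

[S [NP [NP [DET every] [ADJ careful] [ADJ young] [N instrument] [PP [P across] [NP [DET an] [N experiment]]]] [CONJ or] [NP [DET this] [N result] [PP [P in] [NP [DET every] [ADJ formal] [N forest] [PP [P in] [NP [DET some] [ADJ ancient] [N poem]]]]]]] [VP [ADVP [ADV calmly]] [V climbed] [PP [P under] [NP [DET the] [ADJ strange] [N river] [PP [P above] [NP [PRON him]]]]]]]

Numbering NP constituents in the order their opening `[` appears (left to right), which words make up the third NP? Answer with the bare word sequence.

Opening `[NP` markers occur at word positions 1, 1, 6, 9, 12, 16, 22, 26; the third of these opens the constituent [NP an experiment].

an experiment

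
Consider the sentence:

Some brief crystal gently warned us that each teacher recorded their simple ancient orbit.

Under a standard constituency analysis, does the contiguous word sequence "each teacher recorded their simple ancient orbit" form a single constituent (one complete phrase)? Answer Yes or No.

Yes

"each teacher recorded their simple ancient orbit" is exactly the clause [S each teacher recorded their simple ancient orbit], a complete constituent.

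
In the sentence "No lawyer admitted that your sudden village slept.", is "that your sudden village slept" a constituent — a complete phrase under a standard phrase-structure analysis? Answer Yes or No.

Yes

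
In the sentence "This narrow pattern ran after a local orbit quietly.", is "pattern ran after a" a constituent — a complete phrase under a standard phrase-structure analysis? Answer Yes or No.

No

The smallest constituent containing the whole sequence is the clause [S this narrow pattern ran after a local orbit quietly], but the sequence is only part of it — it straddles the boundary between noun phrase "this narrow pattern" and verb phrase "ran after a local orbit quietly".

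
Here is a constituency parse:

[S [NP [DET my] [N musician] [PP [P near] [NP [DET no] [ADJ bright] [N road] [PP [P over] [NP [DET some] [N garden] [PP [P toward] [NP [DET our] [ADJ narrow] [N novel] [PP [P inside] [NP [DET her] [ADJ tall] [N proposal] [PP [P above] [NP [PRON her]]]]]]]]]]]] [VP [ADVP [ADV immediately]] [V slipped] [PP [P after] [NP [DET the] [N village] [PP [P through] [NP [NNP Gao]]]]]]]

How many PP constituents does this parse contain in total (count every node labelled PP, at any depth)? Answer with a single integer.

The PP constituents are: [PP near no bright road over some garden toward our narrow novel inside her tall proposal above her]; [PP over some garden toward our narrow novel inside her tall proposal above her]; [PP toward our narrow novel inside her tall proposal above her]; [PP inside her tall proposal above her]; [PP above her]; [PP after the village through Gao] …. Total: 7.

7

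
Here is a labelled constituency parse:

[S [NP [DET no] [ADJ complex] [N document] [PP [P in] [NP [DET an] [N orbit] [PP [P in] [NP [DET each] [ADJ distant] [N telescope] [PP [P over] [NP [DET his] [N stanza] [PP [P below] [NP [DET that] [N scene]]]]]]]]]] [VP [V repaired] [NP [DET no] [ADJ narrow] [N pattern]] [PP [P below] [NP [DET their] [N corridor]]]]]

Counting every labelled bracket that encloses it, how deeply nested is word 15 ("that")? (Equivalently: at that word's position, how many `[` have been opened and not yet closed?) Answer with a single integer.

11

The word sits inside DET, which is inside NP, inside PP, inside NP, inside PP, inside NP, inside PP, inside NP, inside PP, inside NP, inside S — 11 brackets in all.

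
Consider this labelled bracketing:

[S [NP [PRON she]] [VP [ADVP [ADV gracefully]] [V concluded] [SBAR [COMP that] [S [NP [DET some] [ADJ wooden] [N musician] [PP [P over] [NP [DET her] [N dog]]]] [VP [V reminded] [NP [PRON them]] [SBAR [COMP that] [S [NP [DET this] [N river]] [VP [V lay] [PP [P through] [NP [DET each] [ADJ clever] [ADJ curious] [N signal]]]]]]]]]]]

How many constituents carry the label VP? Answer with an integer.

The VP constituents are: [VP gracefully concluded that some wooden musician over her dog reminded them that this river lay through each clever curious signal]; [VP reminded them that this river lay through each clever curious signal]; [VP lay through each clever curious signal]. Total: 3.

3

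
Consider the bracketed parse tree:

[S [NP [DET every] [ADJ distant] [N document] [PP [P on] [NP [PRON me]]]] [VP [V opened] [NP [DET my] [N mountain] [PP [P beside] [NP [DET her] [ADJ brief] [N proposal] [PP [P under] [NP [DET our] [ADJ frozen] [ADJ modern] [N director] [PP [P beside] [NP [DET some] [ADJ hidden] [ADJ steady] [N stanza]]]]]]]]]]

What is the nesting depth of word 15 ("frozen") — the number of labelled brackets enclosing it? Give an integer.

8

The word sits inside ADJ, which is inside NP, inside PP, inside NP, inside PP, inside NP, inside VP, inside S — 8 brackets in all.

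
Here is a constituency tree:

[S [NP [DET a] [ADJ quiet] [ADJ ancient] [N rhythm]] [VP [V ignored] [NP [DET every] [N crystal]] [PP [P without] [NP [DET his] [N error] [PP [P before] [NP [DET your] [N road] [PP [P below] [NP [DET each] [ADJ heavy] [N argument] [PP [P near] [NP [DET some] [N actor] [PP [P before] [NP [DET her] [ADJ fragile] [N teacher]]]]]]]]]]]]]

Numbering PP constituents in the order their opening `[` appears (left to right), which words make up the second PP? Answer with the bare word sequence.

before your road below each heavy argument near some actor before her fragile teacher

Opening `[PP` markers occur at word positions 8, 11, 14, 18, 21; the second of these opens the constituent [PP before your road below each heavy argument near some actor before her fragile teacher].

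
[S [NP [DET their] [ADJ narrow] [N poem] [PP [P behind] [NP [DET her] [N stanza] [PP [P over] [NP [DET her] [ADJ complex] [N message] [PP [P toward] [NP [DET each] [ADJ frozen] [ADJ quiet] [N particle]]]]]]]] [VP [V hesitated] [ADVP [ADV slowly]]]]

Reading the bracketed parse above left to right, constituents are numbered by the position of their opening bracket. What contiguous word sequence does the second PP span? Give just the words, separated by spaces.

In left-to-right order the PP constituents are "behind her stanza over her complex message toward each frozen quiet particle"; "over her complex message toward each frozen quiet particle"; "toward each frozen quiet particle". Number 2 is "over her complex message toward each frozen quiet particle".

over her complex message toward each frozen quiet particle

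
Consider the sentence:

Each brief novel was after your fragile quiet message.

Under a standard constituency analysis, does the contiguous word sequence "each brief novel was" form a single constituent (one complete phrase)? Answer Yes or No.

No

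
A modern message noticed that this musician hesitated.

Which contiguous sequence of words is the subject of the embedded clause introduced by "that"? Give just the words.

"this musician" is the NP that combines with the VP headed by "hesitated" to form the embedded clause introduced by "that" — the subject.

this musician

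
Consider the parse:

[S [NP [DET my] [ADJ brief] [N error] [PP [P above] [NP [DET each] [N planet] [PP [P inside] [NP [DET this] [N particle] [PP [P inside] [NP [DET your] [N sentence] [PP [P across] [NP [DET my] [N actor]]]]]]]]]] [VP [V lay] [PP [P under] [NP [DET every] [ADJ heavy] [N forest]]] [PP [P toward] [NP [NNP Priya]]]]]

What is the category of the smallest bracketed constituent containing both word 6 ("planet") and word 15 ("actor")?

Both words fall inside [NP each planet inside this particle inside your sentence across my actor] (words 5–15), and no smaller constituent contains them both. Label: NP.

NP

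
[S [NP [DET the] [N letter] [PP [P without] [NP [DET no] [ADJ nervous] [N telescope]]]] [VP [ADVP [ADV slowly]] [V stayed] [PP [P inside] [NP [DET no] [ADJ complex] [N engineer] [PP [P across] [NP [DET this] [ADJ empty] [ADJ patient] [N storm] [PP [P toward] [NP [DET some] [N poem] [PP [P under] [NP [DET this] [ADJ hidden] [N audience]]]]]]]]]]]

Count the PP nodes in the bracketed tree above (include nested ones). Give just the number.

Scanning left to right, an opening `[PP` appears at word positions 3, 9, 13, 18, 21 — 5 in total.

5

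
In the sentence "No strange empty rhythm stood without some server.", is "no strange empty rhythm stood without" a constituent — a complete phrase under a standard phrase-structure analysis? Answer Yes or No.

No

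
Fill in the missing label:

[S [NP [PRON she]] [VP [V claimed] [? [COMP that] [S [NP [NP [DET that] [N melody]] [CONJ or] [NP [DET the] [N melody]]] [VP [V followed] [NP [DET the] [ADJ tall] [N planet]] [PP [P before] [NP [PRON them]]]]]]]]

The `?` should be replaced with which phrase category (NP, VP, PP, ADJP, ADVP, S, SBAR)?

SBAR

A constituent whose immediate children are COMP 'that', S is a subordinate clause: SBAR.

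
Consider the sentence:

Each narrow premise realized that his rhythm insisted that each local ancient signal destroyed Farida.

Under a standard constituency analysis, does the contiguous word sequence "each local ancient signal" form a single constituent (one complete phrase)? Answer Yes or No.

Yes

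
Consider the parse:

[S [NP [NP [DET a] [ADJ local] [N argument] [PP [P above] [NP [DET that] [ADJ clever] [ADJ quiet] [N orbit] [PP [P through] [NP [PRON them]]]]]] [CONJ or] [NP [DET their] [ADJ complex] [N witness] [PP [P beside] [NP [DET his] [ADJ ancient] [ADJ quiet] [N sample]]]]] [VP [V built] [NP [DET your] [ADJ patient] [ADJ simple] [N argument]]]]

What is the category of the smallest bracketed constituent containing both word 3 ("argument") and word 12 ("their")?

NP

Word 3 lies under S → NP → NP → N; word 12 lies under S → NP → NP → DET. The lowest shared node is the NP.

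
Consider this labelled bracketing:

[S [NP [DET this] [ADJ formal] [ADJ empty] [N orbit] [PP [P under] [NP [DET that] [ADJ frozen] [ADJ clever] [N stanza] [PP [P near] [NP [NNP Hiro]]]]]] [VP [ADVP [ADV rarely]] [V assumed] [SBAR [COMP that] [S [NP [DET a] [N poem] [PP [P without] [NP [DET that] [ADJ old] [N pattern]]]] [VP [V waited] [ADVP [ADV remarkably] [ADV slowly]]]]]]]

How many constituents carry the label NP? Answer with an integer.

Scanning left to right, an opening `[NP` appears at word positions 1, 6, 11, 15, 18 — 5 in total.

5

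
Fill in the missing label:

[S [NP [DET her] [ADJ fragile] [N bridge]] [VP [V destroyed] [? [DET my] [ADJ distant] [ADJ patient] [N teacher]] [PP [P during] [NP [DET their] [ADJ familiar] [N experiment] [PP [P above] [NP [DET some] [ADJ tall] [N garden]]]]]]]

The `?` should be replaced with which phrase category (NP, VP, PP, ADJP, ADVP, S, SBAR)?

NP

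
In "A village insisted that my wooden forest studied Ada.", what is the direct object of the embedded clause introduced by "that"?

Ada

"studied" heads the VP of the embedded clause introduced by "that", and "Ada" is its direct object.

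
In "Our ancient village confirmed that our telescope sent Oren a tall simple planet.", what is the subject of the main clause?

our ancient village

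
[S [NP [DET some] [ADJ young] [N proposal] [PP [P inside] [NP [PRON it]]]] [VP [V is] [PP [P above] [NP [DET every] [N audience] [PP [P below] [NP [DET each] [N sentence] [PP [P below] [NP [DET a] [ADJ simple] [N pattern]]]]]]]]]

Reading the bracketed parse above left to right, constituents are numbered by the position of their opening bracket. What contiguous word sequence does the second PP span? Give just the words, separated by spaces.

above every audience below each sentence below a simple pattern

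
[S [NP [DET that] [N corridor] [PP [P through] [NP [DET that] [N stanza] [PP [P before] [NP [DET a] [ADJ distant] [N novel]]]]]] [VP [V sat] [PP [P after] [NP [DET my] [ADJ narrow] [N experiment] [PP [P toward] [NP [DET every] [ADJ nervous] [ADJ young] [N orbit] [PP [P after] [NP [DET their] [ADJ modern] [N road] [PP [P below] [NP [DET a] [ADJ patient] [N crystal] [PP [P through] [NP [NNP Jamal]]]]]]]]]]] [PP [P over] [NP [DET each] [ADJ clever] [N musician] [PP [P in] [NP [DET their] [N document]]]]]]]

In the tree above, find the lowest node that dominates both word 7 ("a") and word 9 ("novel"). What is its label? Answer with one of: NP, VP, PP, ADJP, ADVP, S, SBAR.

NP

The smallest bracket enclosing both words is [NP a distant novel], so the label is NP.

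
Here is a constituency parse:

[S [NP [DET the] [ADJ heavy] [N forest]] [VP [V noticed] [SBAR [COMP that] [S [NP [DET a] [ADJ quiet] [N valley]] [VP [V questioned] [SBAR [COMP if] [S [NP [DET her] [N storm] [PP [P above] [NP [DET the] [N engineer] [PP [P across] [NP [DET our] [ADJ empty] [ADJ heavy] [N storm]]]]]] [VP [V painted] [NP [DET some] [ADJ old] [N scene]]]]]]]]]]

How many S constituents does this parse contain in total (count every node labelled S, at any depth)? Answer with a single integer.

Listing each S by its span: [S the heavy forest noticed that a quiet valley questioned if her storm above the engineer across our empty heavy storm painted some old scene]; [S a quiet valley questioned if her storm above the engineer across our empty heavy storm painted some old scene]; [S her storm above the engineer across our empty heavy storm painted some old scene] — that makes 3.

3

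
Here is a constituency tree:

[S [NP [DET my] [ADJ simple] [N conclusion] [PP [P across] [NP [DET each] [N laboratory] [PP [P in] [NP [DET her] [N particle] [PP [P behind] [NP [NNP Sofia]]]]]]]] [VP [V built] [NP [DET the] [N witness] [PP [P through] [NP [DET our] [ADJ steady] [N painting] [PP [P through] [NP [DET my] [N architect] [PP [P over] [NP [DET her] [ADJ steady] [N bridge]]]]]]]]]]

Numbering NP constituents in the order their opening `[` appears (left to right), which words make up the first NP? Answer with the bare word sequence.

my simple conclusion across each laboratory in her particle behind Sofia

Opening `[NP` markers occur at word positions 1, 5, 8, 11, 13, 16, 20, 23; the first of these opens the constituent [NP my simple conclusion across each laboratory in her particle behind Sofia].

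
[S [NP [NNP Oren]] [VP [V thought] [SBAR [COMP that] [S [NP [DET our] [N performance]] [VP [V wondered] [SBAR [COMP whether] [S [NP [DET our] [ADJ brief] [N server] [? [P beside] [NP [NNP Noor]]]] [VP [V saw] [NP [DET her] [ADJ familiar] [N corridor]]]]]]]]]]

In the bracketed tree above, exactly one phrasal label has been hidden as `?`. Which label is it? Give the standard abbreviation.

PP

A constituent whose immediate children are P 'beside', NP is a prepositional phrase: PP.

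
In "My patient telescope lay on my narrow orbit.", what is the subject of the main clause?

my patient telescope

The subject of the main clause is the NP immediately before the verb "lay": "my patient telescope".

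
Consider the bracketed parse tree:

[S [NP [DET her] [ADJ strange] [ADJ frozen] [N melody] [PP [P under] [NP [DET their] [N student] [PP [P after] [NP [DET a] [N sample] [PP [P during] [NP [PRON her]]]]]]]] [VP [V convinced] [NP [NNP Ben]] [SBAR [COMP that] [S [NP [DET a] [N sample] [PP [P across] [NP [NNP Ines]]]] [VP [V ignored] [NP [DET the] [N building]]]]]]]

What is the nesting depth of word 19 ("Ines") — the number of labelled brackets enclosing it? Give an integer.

Counting open brackets not yet closed at "Ines": [S [VP [SBAR [S [NP [PP [NP [NNP = 8.

8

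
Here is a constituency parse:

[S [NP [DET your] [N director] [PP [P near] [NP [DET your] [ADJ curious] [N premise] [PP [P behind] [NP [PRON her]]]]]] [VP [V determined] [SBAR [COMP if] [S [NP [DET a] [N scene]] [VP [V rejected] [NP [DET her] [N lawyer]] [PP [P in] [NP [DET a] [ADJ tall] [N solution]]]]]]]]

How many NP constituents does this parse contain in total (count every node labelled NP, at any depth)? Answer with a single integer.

Scanning left to right, an opening `[NP` appears at word positions 1, 4, 8, 11, 14, 17 — 6 in total.

6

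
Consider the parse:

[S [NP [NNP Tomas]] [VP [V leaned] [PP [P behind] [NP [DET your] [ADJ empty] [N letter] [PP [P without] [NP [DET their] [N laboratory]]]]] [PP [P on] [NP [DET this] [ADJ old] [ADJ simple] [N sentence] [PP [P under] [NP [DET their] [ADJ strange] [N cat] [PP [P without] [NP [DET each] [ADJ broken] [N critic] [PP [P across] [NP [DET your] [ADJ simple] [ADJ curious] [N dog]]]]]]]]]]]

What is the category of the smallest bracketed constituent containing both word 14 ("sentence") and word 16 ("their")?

NP

The smallest bracket enclosing both words is [NP this old simple sentence under their strange cat without each broken critic across your simple curious dog], so the label is NP.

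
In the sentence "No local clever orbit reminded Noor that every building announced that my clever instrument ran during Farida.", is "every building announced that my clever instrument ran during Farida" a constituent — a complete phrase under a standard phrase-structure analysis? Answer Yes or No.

Yes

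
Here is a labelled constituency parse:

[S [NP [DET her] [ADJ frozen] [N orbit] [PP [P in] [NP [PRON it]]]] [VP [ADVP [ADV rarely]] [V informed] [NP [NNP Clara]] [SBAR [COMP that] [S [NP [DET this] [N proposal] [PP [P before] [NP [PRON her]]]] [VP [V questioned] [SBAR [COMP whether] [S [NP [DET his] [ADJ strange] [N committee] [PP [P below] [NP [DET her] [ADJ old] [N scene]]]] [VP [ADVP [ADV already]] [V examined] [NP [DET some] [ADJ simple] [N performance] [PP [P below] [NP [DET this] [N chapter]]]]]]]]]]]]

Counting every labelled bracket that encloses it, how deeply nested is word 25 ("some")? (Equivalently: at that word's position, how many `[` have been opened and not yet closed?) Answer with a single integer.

The word sits inside DET, which is inside NP, inside VP, inside S, inside SBAR, inside VP, inside S, inside SBAR, inside VP, inside S — 10 brackets in all.

10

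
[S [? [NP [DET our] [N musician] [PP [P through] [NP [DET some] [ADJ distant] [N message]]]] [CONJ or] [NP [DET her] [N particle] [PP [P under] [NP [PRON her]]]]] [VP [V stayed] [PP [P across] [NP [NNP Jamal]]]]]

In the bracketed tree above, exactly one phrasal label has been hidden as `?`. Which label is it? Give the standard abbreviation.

NP

Looking at what the `?` directly dominates — NP, CONJ 'or', NP — this is a noun phrase (NP).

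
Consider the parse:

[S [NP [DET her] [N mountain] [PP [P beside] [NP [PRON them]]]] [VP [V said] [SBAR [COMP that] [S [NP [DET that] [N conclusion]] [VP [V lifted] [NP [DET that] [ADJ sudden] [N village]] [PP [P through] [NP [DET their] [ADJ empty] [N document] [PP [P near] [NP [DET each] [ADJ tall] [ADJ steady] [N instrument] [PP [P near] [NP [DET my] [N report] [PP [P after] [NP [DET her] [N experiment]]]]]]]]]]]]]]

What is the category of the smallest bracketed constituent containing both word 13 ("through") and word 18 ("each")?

Word 13 lies under S → VP → SBAR → S → VP → PP → P; word 18 lies under S → VP → SBAR → S → VP → PP → NP → PP → NP → DET. The lowest shared node is the PP.

PP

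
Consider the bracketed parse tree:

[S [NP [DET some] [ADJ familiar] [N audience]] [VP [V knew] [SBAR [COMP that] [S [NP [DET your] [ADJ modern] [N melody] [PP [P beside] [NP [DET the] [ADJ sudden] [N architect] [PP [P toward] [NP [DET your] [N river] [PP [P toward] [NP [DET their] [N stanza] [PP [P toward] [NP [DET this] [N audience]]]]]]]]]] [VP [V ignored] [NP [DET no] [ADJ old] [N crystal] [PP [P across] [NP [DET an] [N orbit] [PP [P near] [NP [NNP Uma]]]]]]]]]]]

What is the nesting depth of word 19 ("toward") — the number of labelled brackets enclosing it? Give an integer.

13

Path from the root down to the word: S → VP → SBAR → S → NP → PP → NP → PP → NP → PP → NP → PP → P. That is 13 enclosing brackets.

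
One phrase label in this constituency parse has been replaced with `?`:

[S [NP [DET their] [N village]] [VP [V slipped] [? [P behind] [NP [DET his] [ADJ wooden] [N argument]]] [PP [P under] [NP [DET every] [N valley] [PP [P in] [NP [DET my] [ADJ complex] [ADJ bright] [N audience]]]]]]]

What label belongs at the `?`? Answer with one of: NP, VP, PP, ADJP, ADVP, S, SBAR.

PP

A constituent whose immediate children are P 'behind', NP is a prepositional phrase: PP.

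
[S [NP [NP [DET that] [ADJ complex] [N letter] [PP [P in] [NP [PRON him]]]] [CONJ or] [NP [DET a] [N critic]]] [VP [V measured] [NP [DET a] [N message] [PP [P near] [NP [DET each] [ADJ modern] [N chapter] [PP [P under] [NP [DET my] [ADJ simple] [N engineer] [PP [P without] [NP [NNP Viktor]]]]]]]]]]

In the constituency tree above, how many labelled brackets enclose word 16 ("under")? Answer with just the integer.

The word sits inside P, which is inside PP, inside NP, inside PP, inside NP, inside VP, inside S — 7 brackets in all.

7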